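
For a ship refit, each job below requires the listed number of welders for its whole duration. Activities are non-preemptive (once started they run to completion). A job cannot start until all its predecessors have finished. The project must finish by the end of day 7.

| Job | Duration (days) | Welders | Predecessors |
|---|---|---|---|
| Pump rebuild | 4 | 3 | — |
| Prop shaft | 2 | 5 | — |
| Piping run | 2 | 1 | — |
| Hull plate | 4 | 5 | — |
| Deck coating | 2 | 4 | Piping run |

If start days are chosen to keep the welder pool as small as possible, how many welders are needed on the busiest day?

9

Early-start (Pump rebuild@1, Prop shaft@1, Piping run@1, Hull plate@1, Deck coating@3) gives peak 14: d1:14  d2:14  d3:12  d4:12  d5:0  d6:0  d7:0.
Shift Hull plate→3, Deck coating→5.
Schedule Pump rebuild@1, Prop shaft@1, Piping run@1, Hull plate@3, Deck coating@5: d1:9  d2:9  d3:8  d4:8  d5:9  d6:9  d7:0 — peak 9.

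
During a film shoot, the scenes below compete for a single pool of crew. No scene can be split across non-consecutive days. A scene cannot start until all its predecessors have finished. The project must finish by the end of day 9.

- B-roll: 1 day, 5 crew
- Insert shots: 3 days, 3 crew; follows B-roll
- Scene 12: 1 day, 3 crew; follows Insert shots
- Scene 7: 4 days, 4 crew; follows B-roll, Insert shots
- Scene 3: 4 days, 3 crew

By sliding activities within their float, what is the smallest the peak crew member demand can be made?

6

Early-start (B-roll@1, Insert shots@2, Scene 12@5, Scene 7@5, Scene 3@1) gives peak 8: d1:8  d2:6  d3:6  d4:6  d5:7  d6:4  d7:4  d8:4  d9:0.
Shift Scene 7→6, Scene 3→2.
Schedule B-roll@1, Insert shots@2, Scene 12@5, Scene 7@6, Scene 3@2: d1:5  d2:6  d3:6  d4:6  d5:6  d6:4  d7:4  d8:4  d9:4 — peak 6.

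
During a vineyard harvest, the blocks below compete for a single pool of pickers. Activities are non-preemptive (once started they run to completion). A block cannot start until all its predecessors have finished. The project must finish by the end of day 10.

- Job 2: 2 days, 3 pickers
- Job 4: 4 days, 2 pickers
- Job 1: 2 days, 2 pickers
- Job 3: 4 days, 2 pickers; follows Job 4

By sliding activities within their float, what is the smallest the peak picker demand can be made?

4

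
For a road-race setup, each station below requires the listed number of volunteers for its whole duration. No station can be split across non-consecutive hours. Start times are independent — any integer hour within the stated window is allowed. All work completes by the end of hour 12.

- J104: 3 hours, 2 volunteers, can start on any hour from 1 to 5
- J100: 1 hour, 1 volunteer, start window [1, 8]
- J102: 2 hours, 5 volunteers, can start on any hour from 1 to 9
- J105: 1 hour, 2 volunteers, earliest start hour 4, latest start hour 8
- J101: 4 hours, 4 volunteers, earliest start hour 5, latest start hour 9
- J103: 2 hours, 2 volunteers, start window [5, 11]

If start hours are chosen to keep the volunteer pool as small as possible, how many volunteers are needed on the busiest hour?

5

Early-start (J104@1, J100@1, J102@1, J105@4, J101@5, J103@5) gives peak 8: h1:8  h2:7  h3:2  h4:2  h5:6  h6:6  h7:4  h8:4  h9:0  h10:0  h11:0  h12:0.
Shift J102→4, J105→6, J101→7, J103→11.
Schedule J104@1, J100@1, J102@4, J105@6, J101@7, J103@11: h1:3  h2:2  h3:2  h4:5  h5:5  h6:2  h7:4  h8:4  h9:4  h10:4  h11:2  h12:2 — peak 5.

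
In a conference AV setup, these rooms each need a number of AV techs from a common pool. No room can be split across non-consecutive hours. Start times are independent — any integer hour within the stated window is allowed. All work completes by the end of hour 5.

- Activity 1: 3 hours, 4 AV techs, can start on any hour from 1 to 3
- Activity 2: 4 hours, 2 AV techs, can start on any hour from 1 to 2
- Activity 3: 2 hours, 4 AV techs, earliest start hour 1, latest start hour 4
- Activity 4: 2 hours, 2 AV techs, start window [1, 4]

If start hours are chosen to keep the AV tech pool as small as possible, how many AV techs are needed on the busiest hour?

8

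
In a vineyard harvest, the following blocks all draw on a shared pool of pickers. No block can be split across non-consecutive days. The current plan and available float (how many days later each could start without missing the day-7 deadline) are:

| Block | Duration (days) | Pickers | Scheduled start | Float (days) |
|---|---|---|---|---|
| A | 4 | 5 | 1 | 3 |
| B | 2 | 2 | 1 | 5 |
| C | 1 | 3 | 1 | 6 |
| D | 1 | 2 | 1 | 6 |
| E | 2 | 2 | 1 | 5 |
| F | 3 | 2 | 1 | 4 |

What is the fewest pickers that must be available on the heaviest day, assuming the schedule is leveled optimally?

7

Early-start (A@1, B@1, C@1, D@1, E@1, F@1) gives peak 16: d1:16  d2:11  d3:7  d4:5  d5:0  d6:0  d7:0.
Shift C→5, D→3, E→4, F→5.
Schedule A@1, B@1, C@5, D@3, E@4, F@5: d1:7  d2:7  d3:7  d4:7  d5:7  d6:2  d7:2 — peak 7.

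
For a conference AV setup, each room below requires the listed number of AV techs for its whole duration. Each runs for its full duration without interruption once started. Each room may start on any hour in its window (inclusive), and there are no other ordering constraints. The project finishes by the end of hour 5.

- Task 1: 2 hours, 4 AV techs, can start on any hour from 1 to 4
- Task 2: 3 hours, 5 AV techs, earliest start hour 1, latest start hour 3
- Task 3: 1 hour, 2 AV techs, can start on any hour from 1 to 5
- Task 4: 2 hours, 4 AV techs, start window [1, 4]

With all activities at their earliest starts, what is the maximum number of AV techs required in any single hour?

15

Early-start schedule: Task 1@1, Task 2@1, Task 3@1, Task 4@1.
Load per hour: hour 1: 15, hour 2: 13, hour 3: 5, hour 4: 0, hour 5: 0.
Peak is 15.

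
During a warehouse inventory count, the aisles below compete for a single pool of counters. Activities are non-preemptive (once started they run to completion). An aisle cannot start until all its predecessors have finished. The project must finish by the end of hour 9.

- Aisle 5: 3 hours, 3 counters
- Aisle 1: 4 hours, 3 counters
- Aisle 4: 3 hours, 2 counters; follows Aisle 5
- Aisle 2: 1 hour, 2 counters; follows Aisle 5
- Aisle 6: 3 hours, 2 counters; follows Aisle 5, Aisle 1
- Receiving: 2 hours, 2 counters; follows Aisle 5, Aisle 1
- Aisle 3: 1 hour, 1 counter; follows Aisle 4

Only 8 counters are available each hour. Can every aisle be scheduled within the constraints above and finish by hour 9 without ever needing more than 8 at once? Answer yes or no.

yes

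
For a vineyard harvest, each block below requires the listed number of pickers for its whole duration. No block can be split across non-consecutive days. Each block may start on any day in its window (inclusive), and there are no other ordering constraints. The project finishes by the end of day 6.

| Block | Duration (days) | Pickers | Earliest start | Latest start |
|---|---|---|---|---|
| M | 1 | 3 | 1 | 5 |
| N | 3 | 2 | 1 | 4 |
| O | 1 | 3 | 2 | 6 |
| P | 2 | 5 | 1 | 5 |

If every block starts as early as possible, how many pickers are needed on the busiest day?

10

Early-start schedule: M@1, N@1, O@2, P@1.
Load per day: day 1: 10, day 2: 10, day 3: 2, day 4: 0, day 5: 0, day 6: 0.
Peak is 10.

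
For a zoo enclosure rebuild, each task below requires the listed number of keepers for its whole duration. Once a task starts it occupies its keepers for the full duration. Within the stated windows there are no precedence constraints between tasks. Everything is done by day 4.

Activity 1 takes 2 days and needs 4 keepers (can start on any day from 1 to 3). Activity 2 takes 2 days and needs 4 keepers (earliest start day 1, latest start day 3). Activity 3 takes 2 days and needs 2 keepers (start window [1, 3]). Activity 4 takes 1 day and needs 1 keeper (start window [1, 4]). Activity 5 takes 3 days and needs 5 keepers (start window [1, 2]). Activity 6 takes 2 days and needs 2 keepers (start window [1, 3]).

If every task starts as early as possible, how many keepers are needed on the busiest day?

Early-start schedule: Activity 1@1, Activity 2@1, Activity 3@1, Activity 4@1, Activity 5@1, Activity 6@1.
Load per day: day 1: 18, day 2: 17, day 3: 5, day 4: 0.
Peak is 18.

18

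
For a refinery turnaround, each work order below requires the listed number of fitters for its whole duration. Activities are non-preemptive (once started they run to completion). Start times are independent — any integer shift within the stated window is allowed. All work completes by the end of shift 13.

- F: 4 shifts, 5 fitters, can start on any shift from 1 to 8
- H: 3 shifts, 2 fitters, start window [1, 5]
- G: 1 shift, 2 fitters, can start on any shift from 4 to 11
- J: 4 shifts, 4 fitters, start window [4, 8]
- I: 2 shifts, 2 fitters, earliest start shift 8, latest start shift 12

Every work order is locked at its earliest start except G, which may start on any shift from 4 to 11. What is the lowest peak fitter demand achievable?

9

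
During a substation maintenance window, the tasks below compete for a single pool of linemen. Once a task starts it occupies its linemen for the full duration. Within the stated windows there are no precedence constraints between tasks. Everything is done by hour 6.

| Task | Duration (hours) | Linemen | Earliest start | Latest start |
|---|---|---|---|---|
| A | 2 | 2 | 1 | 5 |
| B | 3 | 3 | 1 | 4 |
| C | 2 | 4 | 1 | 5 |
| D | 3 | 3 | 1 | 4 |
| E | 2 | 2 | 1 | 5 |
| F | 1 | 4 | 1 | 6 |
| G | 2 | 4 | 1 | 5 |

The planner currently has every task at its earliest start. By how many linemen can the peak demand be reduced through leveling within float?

14

Early-start peak: h1:22  h2:18  h3:6  h4:0  h5:0  h6:0 ⇒ 22.
Leveled (A@1, B@1, C@4, D@1, E@3, F@6, G@5): h1:8  h2:8  h3:8  h4:6  h5:8  h6:8 ⇒ 8.
Reduction 22 − 8 = 14.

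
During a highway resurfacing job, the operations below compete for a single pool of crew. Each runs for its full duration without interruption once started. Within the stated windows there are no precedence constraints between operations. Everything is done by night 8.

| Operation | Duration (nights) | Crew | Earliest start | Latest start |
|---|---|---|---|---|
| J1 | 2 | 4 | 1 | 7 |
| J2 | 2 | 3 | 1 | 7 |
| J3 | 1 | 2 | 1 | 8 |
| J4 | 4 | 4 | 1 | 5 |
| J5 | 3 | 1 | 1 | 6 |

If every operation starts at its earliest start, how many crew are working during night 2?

At early start, night 2 has: J1, J2, J4, J5.
Demand: 4 + 3 + 4 + 1 = 12.

12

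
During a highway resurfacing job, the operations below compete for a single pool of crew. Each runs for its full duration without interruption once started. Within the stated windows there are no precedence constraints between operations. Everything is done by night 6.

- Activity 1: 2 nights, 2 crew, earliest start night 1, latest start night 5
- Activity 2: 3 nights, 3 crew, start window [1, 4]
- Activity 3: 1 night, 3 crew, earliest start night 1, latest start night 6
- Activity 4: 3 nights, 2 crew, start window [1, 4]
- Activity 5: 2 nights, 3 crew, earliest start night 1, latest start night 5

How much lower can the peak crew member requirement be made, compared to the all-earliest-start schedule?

Early-start peak: n1:13  n2:10  n3:5  n4:0  n5:0  n6:0 ⇒ 13.
Leveled (Activity 1@1, Activity 2@1, Activity 3@4, Activity 4@3, Activity 5@5): n1:5  n2:5  n3:5  n4:5  n5:5  n6:3 ⇒ 5.
Reduction 13 − 5 = 8.

8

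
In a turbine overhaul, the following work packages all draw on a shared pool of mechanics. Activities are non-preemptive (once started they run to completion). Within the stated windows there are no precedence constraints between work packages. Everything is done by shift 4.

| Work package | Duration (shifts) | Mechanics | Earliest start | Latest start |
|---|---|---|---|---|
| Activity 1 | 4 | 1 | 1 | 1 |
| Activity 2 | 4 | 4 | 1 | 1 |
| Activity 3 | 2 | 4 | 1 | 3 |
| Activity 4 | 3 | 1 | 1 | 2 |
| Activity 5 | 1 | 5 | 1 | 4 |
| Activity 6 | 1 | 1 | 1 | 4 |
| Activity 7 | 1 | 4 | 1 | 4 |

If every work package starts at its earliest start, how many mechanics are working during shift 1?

20

At early start, shift 1 has: Activity 1, Activity 2, Activity 3, Activity 4, Activity 5, Activity 6, Activity 7.
Demand: 1 + 4 + 4 + 1 + 5 + 1 + 4 = 20.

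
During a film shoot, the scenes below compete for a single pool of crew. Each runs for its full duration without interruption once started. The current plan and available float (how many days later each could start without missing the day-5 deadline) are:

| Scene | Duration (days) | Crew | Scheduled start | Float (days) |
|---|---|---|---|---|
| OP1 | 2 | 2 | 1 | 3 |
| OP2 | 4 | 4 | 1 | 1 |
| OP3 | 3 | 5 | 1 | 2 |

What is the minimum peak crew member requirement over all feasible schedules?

9

Early-start (OP1@1, OP2@1, OP3@1) gives peak 11: d1:11  d2:11  d3:9  d4:4  d5:0.
Shift OP3→3.
Schedule OP1@1, OP2@1, OP3@3: d1:6  d2:6  d3:9  d4:9  d5:5 — peak 9.
No arrangement of the 24 feasible schedules does better.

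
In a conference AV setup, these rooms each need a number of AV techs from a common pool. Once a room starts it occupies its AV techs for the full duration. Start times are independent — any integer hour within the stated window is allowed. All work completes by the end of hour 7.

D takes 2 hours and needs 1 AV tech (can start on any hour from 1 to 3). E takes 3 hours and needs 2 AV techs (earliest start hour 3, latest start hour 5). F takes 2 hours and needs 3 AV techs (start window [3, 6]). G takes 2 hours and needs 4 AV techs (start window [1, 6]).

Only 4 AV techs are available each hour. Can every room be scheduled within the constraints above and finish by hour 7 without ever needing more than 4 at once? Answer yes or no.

Schedule D@3, E@3, F@6, G@1: h1:4  h2:4  h3:3  h4:3  h5:2  h6:3  h7:3 — peak 4 ≤ 4.

yes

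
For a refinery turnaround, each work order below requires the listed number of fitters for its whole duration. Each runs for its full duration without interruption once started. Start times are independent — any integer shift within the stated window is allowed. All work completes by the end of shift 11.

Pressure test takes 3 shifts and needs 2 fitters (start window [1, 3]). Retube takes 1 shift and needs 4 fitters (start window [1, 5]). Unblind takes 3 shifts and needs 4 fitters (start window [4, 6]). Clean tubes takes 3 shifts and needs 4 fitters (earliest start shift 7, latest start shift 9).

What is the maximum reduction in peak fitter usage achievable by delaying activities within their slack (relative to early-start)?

Early-start peak: s1:6  s2:2  s3:2  s4:4  s5:4  s6:4  s7:4  s8:4  s9:4  s10:0  s11:0 ⇒ 6.
Leveled (Pressure test@1, Retube@4, Unblind@5, Clean tubes@8): s1:2  s2:2  s3:2  s4:4  s5:4  s6:4  s7:4  s8:4  s9:4  s10:4  s11:0 ⇒ 4.
Reduction 6 − 4 = 2.

2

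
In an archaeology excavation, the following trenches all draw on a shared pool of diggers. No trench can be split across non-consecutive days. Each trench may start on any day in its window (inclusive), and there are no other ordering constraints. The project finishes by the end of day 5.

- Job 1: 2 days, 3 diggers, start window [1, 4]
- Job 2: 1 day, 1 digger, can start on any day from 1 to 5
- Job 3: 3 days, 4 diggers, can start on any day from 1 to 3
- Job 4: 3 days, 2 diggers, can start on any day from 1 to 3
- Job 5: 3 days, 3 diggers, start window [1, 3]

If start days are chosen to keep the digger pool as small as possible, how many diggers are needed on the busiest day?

9

Early-start (Job 1@1, Job 2@1, Job 3@1, Job 4@1, Job 5@1) gives peak 13: d1:13  d2:12  d3:9  d4:0  d5:0.
Shift Job 4→2, Job 5→3.
Schedule Job 1@1, Job 2@1, Job 3@1, Job 4@2, Job 5@3: d1:8  d2:9  d3:9  d4:5  d5:3 — peak 9.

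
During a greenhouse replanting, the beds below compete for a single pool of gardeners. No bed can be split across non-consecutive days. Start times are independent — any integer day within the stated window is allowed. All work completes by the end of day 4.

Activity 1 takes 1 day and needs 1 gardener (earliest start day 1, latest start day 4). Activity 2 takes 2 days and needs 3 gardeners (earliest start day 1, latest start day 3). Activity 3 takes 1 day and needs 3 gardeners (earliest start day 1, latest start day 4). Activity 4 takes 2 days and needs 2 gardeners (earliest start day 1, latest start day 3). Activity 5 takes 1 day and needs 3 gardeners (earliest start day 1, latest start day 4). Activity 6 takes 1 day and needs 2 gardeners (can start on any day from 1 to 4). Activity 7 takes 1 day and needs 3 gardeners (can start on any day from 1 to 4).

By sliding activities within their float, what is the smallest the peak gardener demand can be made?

6

Early-start (Activity 1@1, Activity 2@1, Activity 3@1, Activity 4@1, Activity 5@1, Activity 6@1, Activity 7@1) gives peak 17: d1:17  d2:5  d3:0  d4:0.
Shift Activity 3→2, Activity 4→3, Activity 5→3, Activity 7→4.
Schedule Activity 1@1, Activity 2@1, Activity 3@2, Activity 4@3, Activity 5@3, Activity 6@1, Activity 7@4: d1:6  d2:6  d3:5  d4:5 — peak 6.
Total gardener-days = 22 over 4 days ⇒ peak ≥ ⌈22/4⌉ = 6, so 6 is optimal.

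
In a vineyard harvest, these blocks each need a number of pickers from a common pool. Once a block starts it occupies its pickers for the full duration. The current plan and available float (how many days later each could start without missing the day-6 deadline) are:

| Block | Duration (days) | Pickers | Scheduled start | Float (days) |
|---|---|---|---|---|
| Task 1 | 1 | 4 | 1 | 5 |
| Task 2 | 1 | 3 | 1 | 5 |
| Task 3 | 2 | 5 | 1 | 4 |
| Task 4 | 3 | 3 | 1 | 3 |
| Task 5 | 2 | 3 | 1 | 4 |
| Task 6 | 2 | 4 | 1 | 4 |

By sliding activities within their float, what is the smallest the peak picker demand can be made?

8

Early-start (Task 1@1, Task 2@1, Task 3@1, Task 4@1, Task 5@1, Task 6@1) gives peak 22: d1:22  d2:15  d3:3  d4:0  d5:0  d6:0.
Shift Task 3→2, Task 4→2, Task 5→4, Task 6→5.
Schedule Task 1@1, Task 2@1, Task 3@2, Task 4@2, Task 5@4, Task 6@5: d1:7  d2:8  d3:8  d4:6  d5:7  d6:4 — peak 8.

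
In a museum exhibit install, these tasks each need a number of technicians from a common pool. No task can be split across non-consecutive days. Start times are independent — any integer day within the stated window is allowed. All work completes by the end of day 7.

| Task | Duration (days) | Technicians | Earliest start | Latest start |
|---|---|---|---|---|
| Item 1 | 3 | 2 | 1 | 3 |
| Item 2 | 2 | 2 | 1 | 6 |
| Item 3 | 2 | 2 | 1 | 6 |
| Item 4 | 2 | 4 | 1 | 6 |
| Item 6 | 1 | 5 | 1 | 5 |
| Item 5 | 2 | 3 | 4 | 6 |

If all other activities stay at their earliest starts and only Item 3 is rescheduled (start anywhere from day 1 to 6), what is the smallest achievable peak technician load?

Item 3@1: d1:15  d2:10  d3:2  d4:3  d5:3  d6:0  d7:0 → peak 15
Item 3@2: d1:13  d2:10  d3:4  d4:3  d5:3  d6:0  d7:0 → peak 13
Item 3@3: d1:13  d2:8  d3:4  d4:5  d5:3  d6:0  d7:0 → peak 13
Item 3@4: d1:13  d2:8  d3:2  d4:5  d5:5  d6:0  d7:0 → peak 13
Item 3@5: d1:13  d2:8  d3:2  d4:3  d5:5  d6:2  d7:0 → peak 13
Item 3@6: d1:13  d2:8  d3:2  d4:3  d5:3  d6:2  d7:2 → peak 13
Best is Item 3@2, peak 13.

13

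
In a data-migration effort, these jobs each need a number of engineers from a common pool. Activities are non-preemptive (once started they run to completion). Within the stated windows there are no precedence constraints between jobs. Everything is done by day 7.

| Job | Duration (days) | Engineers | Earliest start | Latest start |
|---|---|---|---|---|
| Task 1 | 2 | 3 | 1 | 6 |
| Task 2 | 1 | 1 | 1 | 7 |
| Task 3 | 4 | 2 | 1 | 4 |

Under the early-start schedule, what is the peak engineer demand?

Early-start schedule: Task 1@1, Task 2@1, Task 3@1.
Load per day: day 1: 6, day 2: 5, day 3: 2, day 4: 2, day 5: 0, day 6: 0, day 7: 0.
Peak is 6.

6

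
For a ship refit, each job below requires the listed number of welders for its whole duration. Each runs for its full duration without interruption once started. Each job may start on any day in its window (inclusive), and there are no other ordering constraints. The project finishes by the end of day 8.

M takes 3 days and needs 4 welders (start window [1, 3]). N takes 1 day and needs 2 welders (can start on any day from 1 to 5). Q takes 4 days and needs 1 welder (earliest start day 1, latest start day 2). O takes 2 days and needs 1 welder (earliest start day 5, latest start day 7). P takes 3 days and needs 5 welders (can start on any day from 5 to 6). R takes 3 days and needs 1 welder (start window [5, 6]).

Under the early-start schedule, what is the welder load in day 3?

At early start, day 3 has: M, Q.
Demand: 4 + 1 = 5.

5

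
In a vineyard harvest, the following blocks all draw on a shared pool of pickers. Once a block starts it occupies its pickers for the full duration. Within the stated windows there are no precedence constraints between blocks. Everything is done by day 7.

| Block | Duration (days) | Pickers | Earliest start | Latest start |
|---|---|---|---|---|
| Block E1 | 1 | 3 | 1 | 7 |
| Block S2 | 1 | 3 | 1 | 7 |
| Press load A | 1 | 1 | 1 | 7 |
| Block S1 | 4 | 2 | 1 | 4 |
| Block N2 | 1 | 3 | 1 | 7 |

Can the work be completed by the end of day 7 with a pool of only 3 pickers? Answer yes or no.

Schedule Block E1@1, Block S2@2, Press load A@3, Block S1@3, Block N2@7: d1:3  d2:3  d3:3  d4:2  d5:2  d6:2  d7:3 — peak 3 ≤ 3.

yes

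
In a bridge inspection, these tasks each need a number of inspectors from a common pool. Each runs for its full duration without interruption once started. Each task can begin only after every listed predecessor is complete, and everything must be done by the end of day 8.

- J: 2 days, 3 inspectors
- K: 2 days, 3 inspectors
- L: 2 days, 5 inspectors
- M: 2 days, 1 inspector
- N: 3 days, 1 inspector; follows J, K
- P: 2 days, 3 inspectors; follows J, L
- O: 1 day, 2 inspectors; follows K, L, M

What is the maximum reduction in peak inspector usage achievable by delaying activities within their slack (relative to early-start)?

6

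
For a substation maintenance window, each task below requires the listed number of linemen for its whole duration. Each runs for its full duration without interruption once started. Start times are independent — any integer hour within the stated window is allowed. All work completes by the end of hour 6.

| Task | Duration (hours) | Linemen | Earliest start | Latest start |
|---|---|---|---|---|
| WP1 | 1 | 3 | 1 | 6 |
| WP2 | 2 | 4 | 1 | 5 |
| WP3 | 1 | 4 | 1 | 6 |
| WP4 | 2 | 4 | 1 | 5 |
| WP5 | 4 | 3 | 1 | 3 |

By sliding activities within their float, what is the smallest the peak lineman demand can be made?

Early-start (WP1@1, WP2@1, WP3@1, WP4@1, WP5@1) gives peak 18: h1:18  h2:11  h3:3  h4:3  h5:0  h6:0.
Shift WP3→3, WP4→4, WP5→2.
Schedule WP1@1, WP2@1, WP3@3, WP4@4, WP5@2: h1:7  h2:7  h3:7  h4:7  h5:7  h6:0 — peak 7.

7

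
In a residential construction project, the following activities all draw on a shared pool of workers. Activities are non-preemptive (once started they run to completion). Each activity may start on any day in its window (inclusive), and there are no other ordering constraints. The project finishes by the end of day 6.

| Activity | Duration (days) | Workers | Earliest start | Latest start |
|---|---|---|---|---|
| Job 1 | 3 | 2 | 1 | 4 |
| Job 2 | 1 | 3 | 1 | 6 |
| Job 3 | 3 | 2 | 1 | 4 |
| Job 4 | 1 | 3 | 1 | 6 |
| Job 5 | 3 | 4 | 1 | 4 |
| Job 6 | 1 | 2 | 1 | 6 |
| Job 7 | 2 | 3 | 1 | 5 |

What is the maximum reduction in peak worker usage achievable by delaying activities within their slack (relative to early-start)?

Early-start peak: d1:19  d2:11  d3:8  d4:0  d5:0  d6:0 ⇒ 19.
Leveled (Job 1@1, Job 2@1, Job 3@1, Job 4@2, Job 5@4, Job 6@3, Job 7@4): d1:7  d2:7  d3:6  d4:7  d5:7  d6:4 ⇒ 7.
Reduction 19 − 7 = 12.

12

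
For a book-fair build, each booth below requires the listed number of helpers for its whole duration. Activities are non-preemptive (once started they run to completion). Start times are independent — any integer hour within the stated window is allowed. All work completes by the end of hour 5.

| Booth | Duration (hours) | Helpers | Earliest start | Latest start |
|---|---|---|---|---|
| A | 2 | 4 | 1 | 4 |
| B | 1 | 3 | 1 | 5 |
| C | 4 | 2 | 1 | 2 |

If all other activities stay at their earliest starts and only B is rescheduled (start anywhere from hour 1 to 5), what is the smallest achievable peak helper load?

6

B@1: h1:9  h2:6  h3:2  h4:2  h5:0 → peak 9
B@2: h1:6  h2:9  h3:2  h4:2  h5:0 → peak 9
B@3: h1:6  h2:6  h3:5  h4:2  h5:0 → peak 6
B@4: h1:6  h2:6  h3:2  h4:5  h5:0 → peak 6
B@5: h1:6  h2:6  h3:2  h4:2  h5:3 → peak 6
Best is B@3, peak 6.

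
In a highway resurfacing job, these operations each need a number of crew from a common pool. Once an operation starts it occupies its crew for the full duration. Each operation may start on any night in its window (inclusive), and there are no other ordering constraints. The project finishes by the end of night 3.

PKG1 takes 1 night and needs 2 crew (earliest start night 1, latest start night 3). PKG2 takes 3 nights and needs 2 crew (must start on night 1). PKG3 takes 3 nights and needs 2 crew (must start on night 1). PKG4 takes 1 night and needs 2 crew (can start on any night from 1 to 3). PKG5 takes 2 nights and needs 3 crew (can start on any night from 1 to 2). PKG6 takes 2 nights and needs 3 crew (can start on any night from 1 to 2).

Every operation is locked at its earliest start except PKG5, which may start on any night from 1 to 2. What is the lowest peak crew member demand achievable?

11

PKG5@1: n1:14  n2:10  n3:4 → peak 14
PKG5@2: n1:11  n2:10  n3:7 → peak 11
Best is PKG5@2, peak 11.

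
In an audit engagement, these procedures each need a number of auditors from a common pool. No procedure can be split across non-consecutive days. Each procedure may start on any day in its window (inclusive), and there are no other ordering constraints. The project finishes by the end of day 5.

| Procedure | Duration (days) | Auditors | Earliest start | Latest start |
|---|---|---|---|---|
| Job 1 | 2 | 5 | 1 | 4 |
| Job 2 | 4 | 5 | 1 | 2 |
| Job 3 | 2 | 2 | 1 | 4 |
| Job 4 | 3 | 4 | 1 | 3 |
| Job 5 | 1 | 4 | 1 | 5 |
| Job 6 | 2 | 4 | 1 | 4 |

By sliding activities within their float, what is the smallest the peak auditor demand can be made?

13

Early-start (Job 1@1, Job 2@1, Job 3@1, Job 4@1, Job 5@1, Job 6@1) gives peak 24: d1:24  d2:20  d3:9  d4:5  d5:0.
Shift Job 4→3, Job 5→3, Job 6→4.
Schedule Job 1@1, Job 2@1, Job 3@1, Job 4@3, Job 5@3, Job 6@4: d1:12  d2:12  d3:13  d4:13  d5:8 — peak 13.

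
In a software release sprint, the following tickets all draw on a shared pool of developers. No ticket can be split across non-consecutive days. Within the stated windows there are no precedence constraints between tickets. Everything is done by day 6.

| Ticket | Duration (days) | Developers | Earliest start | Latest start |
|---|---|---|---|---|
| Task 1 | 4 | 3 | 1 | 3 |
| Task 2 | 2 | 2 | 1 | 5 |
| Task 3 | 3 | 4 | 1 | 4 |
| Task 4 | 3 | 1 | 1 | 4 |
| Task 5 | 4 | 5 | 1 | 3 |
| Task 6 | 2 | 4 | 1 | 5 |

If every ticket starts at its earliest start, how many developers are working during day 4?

8

At early start, day 4 has: Task 1, Task 5.
Demand: 3 + 5 = 8.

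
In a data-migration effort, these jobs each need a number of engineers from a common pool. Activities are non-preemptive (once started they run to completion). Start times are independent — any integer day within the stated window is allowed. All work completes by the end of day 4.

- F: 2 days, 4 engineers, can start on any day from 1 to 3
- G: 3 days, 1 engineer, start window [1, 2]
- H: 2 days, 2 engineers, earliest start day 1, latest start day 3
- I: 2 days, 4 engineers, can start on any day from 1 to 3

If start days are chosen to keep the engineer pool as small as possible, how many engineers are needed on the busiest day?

7

Early-start (F@1, G@1, H@1, I@1) gives peak 11: d1:11  d2:11  d3:1  d4:0.
Shift I→3.
Schedule F@1, G@1, H@1, I@3: d1:7  d2:7  d3:5  d4:4 — peak 7.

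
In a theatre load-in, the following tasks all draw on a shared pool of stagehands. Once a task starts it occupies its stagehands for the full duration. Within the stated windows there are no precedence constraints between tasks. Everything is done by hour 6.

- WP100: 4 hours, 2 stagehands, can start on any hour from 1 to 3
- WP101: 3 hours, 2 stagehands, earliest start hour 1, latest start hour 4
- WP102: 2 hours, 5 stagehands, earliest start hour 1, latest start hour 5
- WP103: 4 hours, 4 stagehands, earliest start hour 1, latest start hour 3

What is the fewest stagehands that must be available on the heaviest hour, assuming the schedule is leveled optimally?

8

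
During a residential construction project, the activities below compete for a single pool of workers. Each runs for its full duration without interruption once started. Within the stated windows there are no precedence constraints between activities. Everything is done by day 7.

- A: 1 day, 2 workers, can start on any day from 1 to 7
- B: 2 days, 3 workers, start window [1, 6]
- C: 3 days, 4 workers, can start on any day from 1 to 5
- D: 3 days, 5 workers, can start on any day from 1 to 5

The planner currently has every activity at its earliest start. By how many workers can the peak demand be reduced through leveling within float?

Early-start peak: d1:14  d2:12  d3:9  d4:0  d5:0  d6:0  d7:0 ⇒ 14.
Leveled (A@1, B@1, C@2, D@5): d1:5  d2:7  d3:4  d4:4  d5:5  d6:5  d7:5 ⇒ 7.
Reduction 14 − 7 = 7.

7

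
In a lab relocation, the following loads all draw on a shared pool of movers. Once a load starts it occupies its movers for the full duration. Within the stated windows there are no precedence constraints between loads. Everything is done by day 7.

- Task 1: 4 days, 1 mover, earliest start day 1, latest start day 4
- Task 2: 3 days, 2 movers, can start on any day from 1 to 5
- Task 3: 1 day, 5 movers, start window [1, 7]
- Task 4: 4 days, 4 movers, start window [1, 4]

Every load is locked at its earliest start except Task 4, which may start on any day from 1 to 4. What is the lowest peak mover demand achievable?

Task 4@1: d1:12  d2:7  d3:7  d4:5  d5:0  d6:0  d7:0 → peak 12
Task 4@2: d1:8  d2:7  d3:7  d4:5  d5:4  d6:0  d7:0 → peak 8
Task 4@3: d1:8  d2:3  d3:7  d4:5  d5:4  d6:4  d7:0 → peak 8
Task 4@4: d1:8  d2:3  d3:3  d4:5  d5:4  d6:4  d7:4 → peak 8
Best is Task 4@2, peak 8.

8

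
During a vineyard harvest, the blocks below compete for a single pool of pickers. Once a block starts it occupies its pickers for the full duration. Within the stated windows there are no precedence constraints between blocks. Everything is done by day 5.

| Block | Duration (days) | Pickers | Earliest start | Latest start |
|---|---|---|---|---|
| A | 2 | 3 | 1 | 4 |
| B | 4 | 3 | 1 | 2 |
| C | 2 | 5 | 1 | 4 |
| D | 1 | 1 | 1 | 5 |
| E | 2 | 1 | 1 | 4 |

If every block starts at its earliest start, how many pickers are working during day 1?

At early start, day 1 has: A, B, C, D, E.
Demand: 3 + 3 + 5 + 1 + 1 = 13.

13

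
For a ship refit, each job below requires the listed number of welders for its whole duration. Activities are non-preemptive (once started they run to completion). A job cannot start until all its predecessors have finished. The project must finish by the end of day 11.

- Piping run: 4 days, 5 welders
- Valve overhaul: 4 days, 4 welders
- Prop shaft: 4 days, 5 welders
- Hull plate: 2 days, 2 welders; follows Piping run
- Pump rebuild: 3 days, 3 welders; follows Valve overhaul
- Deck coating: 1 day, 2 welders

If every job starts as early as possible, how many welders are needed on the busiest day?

16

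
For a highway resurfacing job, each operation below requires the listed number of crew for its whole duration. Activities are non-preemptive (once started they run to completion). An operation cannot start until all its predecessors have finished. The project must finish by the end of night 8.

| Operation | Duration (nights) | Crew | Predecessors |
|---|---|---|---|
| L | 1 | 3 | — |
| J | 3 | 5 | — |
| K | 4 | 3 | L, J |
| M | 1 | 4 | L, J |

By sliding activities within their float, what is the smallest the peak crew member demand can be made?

Early-start (L@1, J@1, K@4, M@4) gives peak 8: n1:8  n2:5  n3:5  n4:7  n5:3  n6:3  n7:3  n8:0.
Shift J→2, K→5, M→5.
Schedule L@1, J@2, K@5, M@5: n1:3  n2:5  n3:5  n4:5  n5:7  n6:3  n7:3  n8:3 — peak 7.

7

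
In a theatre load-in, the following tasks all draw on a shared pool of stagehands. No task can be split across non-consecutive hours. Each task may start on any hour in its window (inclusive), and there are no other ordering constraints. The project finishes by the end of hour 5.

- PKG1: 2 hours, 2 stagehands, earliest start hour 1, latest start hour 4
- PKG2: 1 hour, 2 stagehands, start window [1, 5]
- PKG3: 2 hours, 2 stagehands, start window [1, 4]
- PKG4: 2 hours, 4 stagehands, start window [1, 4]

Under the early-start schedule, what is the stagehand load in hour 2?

At early start, hour 2 has: PKG1, PKG3, PKG4.
Demand: 2 + 2 + 4 = 8.

8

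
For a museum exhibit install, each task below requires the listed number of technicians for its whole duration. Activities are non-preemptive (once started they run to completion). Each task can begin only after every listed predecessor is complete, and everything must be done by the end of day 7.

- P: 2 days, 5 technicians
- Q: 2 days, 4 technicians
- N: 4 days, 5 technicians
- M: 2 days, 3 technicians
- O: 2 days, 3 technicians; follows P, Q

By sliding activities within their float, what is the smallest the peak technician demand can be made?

Early-start (P@1, Q@1, N@1, M@1, O@3) gives peak 17: d1:17  d2:17  d3:8  d4:8  d5:0  d6:0  d7:0.
Shift N→3, M→3, O→5.
Schedule P@1, Q@1, N@3, M@3, O@5: d1:9  d2:9  d3:8  d4:8  d5:8  d6:8  d7:0 — peak 9.

9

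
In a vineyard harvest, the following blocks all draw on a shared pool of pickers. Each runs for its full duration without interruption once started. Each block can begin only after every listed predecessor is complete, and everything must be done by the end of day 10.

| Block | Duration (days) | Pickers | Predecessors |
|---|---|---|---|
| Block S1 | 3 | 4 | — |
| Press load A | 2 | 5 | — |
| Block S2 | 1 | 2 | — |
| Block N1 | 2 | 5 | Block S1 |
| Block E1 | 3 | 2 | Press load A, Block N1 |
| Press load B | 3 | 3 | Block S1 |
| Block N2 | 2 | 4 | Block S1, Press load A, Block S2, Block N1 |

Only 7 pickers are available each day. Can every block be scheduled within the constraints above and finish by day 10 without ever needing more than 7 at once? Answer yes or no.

no

The minimum achievable peak is 8; 7 < 8, so no feasible schedule stays within the cap.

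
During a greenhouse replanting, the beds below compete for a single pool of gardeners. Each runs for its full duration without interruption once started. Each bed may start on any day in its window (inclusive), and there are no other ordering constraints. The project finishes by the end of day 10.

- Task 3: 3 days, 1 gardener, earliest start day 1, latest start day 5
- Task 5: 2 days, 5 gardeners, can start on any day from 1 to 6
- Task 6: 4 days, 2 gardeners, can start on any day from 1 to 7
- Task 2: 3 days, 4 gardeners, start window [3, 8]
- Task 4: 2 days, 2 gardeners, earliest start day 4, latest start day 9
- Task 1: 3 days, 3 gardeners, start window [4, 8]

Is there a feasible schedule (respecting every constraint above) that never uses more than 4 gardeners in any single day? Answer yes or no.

no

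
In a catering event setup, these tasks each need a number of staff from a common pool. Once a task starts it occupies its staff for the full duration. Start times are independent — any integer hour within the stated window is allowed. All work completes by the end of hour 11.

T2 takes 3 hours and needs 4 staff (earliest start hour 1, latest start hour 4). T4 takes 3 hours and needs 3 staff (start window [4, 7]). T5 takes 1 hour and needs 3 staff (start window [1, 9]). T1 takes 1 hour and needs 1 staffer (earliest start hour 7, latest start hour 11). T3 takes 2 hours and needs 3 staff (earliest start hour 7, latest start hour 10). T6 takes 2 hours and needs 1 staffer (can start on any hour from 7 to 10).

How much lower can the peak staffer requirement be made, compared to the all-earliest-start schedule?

3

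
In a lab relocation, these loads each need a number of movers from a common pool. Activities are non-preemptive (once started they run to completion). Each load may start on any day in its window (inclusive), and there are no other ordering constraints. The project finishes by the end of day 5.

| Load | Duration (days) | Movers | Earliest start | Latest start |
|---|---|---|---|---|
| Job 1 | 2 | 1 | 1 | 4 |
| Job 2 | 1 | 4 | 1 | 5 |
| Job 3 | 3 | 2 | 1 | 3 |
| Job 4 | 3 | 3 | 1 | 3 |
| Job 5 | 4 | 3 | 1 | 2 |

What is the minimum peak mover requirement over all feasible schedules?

Early-start (Job 1@1, Job 2@1, Job 3@1, Job 4@1, Job 5@1) gives peak 13: d1:13  d2:9  d3:8  d4:3  d5:0.
Shift Job 4→3, Job 5→2.
Schedule Job 1@1, Job 2@1, Job 3@1, Job 4@3, Job 5@2: d1:7  d2:6  d3:8  d4:6  d5:6 — peak 8.

8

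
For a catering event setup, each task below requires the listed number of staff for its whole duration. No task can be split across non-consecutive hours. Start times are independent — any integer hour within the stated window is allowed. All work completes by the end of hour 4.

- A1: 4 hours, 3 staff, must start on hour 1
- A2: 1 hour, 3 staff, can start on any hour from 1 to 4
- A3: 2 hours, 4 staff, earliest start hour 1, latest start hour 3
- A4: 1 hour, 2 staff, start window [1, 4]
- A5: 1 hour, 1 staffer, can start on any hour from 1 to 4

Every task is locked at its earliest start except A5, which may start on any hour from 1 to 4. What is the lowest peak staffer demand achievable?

12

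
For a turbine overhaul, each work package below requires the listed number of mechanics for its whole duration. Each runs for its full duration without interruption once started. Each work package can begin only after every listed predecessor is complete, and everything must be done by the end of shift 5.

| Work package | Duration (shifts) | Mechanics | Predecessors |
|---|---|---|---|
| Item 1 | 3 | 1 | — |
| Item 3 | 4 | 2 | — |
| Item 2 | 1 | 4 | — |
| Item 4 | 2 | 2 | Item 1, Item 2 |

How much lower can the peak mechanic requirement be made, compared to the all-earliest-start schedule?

Early-start peak: s1:7  s2:3  s3:3  s4:4  s5:2 ⇒ 7.
Leveled (Item 1@1, Item 3@2, Item 2@1, Item 4@4): s1:5  s2:3  s3:3  s4:4  s5:4 ⇒ 5.
Reduction 7 − 5 = 2.

2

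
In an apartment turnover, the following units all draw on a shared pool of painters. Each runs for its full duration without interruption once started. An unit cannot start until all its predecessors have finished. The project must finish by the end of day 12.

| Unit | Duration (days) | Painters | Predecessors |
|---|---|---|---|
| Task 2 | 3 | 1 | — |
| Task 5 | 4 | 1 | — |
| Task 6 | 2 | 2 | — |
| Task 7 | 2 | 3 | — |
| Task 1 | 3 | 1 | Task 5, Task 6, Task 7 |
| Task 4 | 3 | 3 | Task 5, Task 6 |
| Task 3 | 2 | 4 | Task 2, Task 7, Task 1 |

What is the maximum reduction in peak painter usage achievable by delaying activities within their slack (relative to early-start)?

3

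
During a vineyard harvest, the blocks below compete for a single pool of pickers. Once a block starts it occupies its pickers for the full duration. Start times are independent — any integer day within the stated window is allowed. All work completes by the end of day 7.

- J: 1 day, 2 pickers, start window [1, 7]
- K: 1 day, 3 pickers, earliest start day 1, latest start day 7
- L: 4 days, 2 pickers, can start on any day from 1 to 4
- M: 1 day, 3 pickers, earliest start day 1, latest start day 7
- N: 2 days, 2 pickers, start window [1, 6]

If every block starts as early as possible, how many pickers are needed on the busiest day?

12

Early-start schedule: J@1, K@1, L@1, M@1, N@1.
Load per day: day 1: 12, day 2: 4, day 3: 2, day 4: 2, day 5: 0, day 6: 0, day 7: 0.
Peak is 12.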